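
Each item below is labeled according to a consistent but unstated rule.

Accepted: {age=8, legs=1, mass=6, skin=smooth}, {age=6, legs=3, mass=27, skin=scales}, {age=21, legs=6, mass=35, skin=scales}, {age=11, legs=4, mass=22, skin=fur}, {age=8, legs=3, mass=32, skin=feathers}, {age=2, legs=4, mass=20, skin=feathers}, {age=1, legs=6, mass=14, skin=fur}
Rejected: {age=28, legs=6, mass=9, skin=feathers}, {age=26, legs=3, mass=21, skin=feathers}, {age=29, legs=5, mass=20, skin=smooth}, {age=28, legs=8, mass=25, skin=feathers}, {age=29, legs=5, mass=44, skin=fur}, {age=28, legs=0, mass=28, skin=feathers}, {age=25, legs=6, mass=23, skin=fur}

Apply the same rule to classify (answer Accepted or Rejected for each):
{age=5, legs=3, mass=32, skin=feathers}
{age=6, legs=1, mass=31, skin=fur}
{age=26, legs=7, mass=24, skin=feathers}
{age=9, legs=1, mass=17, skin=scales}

The rule appears to be: age ≤ 21.

Accepted, Accepted, Rejected, Accepted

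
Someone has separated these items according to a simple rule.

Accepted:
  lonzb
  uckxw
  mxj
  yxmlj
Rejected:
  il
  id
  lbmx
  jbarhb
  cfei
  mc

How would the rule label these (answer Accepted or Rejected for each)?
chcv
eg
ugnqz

Rejected, Rejected, Accepted

Rule: odd length. This holds for each 'Accepted' example and fails for each 'Rejected' one.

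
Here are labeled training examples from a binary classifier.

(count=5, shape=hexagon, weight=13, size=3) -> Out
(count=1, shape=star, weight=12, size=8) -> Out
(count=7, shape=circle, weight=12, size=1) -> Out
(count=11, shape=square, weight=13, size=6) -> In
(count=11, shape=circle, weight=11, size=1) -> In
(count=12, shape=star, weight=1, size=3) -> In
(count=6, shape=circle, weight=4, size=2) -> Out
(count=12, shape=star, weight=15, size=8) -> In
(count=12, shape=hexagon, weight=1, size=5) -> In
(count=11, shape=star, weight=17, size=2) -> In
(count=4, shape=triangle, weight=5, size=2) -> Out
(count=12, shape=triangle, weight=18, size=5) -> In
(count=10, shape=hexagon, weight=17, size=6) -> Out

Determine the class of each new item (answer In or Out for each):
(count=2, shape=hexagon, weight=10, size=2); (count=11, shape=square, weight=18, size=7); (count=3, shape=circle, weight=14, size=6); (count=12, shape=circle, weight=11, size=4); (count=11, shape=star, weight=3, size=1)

One predicate separates the groups cleanly: count ≥ 11.
(count=2, shape=hexagon, weight=10, size=2) — count = 2, hence Out. (count=11, shape=square, weight=18, size=7) — count = 11, hence In. (count=3, shape=circle, weight=14, size=6) — count = 3, hence Out. (count=12, shape=circle, weight=11, size=4) — count = 12, hence In. (count=11, shape=star, weight=3, size=1) — count = 11, hence In.

Out, In, Out, In, In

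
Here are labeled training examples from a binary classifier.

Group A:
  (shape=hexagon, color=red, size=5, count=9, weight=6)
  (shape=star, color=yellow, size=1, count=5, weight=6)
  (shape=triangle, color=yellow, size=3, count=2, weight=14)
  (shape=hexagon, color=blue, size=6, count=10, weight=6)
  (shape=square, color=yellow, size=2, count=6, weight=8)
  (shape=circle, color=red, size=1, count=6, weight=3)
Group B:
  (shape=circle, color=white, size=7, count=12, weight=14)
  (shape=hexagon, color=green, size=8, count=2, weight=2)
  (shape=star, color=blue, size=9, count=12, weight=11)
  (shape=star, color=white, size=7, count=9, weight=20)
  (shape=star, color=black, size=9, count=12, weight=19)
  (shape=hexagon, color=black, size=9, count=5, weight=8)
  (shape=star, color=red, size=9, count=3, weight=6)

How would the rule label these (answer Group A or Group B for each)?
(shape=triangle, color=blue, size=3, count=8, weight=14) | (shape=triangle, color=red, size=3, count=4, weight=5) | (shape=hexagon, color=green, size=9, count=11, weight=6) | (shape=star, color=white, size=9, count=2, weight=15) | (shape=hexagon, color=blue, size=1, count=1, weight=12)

All 'Group A' examples share one property — size ≤ 6 — and every 'Group B' example lacks it.

Group A, Group A, Group B, Group B, Group A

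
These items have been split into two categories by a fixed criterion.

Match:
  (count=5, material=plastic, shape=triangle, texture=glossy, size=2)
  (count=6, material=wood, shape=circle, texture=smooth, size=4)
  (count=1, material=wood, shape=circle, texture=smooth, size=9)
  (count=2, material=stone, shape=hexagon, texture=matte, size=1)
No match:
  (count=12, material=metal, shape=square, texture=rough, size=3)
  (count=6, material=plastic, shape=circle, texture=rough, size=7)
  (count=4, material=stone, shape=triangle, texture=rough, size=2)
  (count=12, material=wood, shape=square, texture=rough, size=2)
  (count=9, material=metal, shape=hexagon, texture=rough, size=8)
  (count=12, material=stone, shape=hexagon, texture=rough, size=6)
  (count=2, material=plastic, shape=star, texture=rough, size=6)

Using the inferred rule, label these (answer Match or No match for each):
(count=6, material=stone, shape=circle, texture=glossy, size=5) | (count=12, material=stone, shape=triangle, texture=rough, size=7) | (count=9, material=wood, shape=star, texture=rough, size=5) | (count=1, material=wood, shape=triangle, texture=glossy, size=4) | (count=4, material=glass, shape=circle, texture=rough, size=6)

Looking at the examples, the only property every 'Match' case has and every 'No match' case lacks is: texture is not rough.
(count=6, material=stone, shape=circle, texture=glossy, size=5) — texture is glossy, hence Match.
(count=12, material=stone, shape=triangle, texture=rough, size=7) — texture is rough, hence No match.
(count=9, material=wood, shape=star, texture=rough, size=5) — texture is rough, hence No match.
(count=1, material=wood, shape=triangle, texture=glossy, size=4) — texture is glossy, hence Match.
(count=4, material=glass, shape=circle, texture=rough, size=6) — texture is rough, hence No match.

Match, No match, No match, Match, No match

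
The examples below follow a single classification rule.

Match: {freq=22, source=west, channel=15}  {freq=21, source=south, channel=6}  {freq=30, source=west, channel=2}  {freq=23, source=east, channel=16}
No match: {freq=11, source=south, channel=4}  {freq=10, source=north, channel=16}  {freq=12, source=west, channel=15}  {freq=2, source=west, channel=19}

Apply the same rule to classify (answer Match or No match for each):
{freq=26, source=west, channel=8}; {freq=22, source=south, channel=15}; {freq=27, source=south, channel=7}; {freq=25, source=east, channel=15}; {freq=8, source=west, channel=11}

Rule: freq ≥ 21. This holds for each 'Match' example and fails for each 'No match' one.
{freq=26, source=west, channel=8}: freq = 26 — satisfies this, so Match.
{freq=22, source=south, channel=15}: freq = 22 — satisfies this, so Match.
{freq=27, source=south, channel=7}: freq = 27 — satisfies this, so Match.
{freq=25, source=east, channel=15}: freq = 25 — satisfies this, so Match.
{freq=8, source=west, channel=11}: freq = 8 — lacks this property, so No match.

Match, Match, Match, Match, No match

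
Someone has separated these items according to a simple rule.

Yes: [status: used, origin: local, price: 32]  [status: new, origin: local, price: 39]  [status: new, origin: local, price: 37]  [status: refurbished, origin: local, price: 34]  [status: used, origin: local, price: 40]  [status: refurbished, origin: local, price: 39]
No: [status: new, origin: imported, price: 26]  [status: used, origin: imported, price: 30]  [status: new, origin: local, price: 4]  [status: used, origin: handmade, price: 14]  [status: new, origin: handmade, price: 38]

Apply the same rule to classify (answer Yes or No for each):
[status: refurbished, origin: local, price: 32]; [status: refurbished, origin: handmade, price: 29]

A rule that fits every label: origin is local AND price ≥ 14 — true of each 'Yes' example, false of each 'No' one.

Yes, No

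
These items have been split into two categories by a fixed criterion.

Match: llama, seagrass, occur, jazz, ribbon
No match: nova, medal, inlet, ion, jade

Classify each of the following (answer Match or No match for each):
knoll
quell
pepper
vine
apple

The distinguishing property — has a double letter — holds for all the 'Match' cases and none of the 'No match' cases.

Match, Match, Match, No match, Match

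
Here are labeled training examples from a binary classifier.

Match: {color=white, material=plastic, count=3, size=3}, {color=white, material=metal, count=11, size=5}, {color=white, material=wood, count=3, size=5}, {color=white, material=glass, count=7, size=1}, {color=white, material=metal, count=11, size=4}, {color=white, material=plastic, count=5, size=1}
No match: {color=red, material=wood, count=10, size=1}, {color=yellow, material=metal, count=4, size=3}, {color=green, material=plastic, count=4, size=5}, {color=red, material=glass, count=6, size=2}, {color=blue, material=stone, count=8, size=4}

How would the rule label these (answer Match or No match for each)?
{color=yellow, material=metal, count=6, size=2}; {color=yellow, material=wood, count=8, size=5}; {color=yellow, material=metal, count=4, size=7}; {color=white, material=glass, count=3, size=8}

The rule appears to be: color is white.

No match, No match, No match, Match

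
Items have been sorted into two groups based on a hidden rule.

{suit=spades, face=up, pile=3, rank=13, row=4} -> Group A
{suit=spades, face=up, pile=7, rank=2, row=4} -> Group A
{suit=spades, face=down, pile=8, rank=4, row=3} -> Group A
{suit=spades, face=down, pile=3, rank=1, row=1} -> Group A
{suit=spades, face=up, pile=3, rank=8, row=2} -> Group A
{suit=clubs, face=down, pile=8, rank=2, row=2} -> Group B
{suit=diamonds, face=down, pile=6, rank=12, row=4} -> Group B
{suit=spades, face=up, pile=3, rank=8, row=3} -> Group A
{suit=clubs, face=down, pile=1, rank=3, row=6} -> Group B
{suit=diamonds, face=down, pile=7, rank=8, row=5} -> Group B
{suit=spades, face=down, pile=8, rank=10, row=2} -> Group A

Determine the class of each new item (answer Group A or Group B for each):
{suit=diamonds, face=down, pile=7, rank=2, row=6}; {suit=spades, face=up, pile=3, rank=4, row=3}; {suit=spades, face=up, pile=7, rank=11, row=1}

The distinguishing property — suit is spades — holds for all the 'Group A' cases and none of the 'Group B' cases.
Group B: {suit=diamonds, face=down, pile=7, rank=2, row=6}, since suit is diamonds. Group A: {suit=spades, face=up, pile=3, rank=4, row=3}, since suit is spades. Group A: {suit=spades, face=up, pile=7, rank=11, row=1}, since suit is spades.

Group B, Group A, Group A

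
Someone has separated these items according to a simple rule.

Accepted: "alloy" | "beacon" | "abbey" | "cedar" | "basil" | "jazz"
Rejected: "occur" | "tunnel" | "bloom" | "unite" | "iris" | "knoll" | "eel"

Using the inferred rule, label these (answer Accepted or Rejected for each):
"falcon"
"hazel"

'Accepted' ⟺ contains 'a'.
"falcon": has 'a' — checks out, so Accepted.
"hazel": has 'a' — checks out, so Accepted.

Accepted, Accepted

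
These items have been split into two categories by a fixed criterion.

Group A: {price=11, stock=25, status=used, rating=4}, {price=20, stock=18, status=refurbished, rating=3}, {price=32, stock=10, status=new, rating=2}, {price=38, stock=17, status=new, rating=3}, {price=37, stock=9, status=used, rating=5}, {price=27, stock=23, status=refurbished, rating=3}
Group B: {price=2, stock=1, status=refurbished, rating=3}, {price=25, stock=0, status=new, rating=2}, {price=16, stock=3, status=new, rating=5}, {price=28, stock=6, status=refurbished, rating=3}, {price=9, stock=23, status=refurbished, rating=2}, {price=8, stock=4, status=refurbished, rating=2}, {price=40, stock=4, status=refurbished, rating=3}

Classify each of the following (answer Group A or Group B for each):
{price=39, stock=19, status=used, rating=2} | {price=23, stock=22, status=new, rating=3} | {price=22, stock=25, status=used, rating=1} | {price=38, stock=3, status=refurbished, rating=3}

The rule appears to be: stock ≥ 9 AND price ≥ 11.

Group A, Group A, Group A, Group B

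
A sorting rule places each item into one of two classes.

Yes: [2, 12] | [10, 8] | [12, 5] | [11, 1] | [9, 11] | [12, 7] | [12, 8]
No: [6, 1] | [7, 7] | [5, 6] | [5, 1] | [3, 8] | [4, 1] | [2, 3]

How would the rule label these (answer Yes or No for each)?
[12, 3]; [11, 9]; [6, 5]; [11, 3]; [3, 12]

Yes, Yes, No, Yes, Yes

Rule: max ≥ 9. This holds for each 'Yes' example and fails for each 'No' one.
[12, 3]: max 12 — has this property, so Yes.
[11, 9]: max 11 — has this property, so Yes.
[6, 5]: max 6 — does not satisfy this, so No.
[11, 3]: max 11 — has this property, so Yes.
[3, 12]: max 12 — has this property, so Yes.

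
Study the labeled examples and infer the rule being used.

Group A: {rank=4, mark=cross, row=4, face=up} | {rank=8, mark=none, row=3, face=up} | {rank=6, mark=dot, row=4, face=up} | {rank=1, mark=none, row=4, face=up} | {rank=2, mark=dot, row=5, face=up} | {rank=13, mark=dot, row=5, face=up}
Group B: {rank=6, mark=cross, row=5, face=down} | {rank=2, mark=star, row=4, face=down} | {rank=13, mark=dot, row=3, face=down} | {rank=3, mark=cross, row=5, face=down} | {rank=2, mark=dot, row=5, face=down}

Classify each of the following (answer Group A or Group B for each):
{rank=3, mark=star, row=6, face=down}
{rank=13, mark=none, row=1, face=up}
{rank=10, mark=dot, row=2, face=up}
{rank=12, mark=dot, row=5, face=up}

One predicate separates the groups cleanly: face is up.
{rank=3, mark=star, row=6, face=down}: Group B (face is down). {rank=13, mark=none, row=1, face=up}: Group A (face is up). {rank=10, mark=dot, row=2, face=up}: Group A (face is up). {rank=12, mark=dot, row=5, face=up}: Group A (face is up).

Group B, Group A, Group A, Group A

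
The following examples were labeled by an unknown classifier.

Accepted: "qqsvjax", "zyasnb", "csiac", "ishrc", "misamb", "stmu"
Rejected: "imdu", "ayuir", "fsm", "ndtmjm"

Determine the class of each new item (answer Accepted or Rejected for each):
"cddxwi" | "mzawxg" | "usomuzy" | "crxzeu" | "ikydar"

A rule that fits every label: length ≥ 4 AND contains 's' — true of each 'Accepted' example, false of each 'Rejected' one.

Rejected, Rejected, Accepted, Rejected, Rejected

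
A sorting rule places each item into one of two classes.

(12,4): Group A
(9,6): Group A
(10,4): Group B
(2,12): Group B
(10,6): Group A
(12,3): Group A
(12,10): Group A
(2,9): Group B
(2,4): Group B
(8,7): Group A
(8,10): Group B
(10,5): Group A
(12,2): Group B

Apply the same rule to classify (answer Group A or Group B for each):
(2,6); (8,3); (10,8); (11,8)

Group B, Group B, Group A, Group A

Every 'Group A' example satisfies: first > second AND sum ≥ 15. None of the 'Group B' examples do.
(2,6): 2 < 6, 2+6 = 8, fails this test → Group B.
(8,3): 8 > 3, 8+3 = 11, fails this test → Group B.
(10,8): 10 > 8, 10+8 = 18, meets the rule → Group A.
(11,8): 11 > 8, 11+8 = 19, meets the rule → Group A.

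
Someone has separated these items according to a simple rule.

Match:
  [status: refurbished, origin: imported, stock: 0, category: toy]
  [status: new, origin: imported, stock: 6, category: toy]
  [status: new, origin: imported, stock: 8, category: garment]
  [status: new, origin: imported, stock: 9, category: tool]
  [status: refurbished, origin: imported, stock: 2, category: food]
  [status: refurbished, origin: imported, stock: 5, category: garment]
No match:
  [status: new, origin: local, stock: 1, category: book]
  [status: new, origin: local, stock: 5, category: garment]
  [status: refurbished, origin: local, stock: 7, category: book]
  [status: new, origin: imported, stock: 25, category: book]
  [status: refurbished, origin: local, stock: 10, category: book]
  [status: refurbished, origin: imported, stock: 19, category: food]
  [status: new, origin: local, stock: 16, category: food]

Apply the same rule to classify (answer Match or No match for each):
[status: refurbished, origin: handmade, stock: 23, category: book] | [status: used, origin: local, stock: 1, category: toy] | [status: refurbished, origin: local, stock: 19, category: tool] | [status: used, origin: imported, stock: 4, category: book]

One predicate separates the groups cleanly: origin is imported AND stock ≤ 9.
No match: [status: refurbished, origin: handmade, stock: 23, category: book], since origin is handmade, stock = 23.
No match: [status: used, origin: local, stock: 1, category: toy], since origin is local, stock = 1.
No match: [status: refurbished, origin: local, stock: 19, category: tool], since origin is local, stock = 19.
Match: [status: used, origin: imported, stock: 4, category: book], since origin is imported, stock = 4.

No match, No match, No match, Match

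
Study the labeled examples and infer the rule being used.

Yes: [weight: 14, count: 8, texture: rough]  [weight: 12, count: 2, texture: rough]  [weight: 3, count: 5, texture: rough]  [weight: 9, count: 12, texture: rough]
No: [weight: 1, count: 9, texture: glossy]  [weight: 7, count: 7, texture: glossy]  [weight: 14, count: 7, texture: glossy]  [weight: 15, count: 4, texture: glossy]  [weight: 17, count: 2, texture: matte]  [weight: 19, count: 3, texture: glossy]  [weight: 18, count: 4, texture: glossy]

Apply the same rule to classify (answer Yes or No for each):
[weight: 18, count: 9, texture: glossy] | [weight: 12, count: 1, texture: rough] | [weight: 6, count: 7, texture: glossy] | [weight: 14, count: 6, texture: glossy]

No, Yes, No, No

Comparing the two groups points to one rule — texture is rough.
[weight: 18, count: 9, texture: glossy]: texture is glossy, fails the rule → No. [weight: 12, count: 1, texture: rough]: texture is rough, has this property → Yes. [weight: 6, count: 7, texture: glossy]: texture is glossy, fails the rule → No. [weight: 14, count: 6, texture: glossy]: texture is glossy, fails the rule → No.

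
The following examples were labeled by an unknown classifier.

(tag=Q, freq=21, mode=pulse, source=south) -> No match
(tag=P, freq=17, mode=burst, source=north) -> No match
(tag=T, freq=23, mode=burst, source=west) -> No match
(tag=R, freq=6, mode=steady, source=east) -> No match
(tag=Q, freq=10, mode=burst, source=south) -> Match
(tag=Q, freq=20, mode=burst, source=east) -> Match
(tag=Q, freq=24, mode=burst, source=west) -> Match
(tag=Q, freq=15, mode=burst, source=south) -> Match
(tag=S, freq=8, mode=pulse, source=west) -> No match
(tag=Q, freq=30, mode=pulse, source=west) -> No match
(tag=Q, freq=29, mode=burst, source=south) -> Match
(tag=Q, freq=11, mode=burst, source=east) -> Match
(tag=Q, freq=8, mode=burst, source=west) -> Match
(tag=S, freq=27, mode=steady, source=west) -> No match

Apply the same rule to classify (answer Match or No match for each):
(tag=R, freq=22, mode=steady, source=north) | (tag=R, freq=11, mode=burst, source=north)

The simplest hypothesis consistent with all the labels is: mode is burst AND tag is Q.
(tag=R, freq=22, mode=steady, source=north) → mode is steady, tag is R → No match. (tag=R, freq=11, mode=burst, source=north) → mode is burst, tag is R → No match.

No match, No match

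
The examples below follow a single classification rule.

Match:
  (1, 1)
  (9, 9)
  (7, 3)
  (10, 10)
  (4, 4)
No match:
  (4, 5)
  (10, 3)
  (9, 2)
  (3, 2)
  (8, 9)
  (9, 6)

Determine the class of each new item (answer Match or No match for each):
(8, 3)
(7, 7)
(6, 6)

Every 'Match' example satisfies: sum is even. None of the 'No match' examples do.
(8, 3): 8+3 = 11 — does not satisfy this, so No match.
(7, 7): 7+7 = 14 — qualifies, so Match.
(6, 6): 6+6 = 12 — qualifies, so Match.

No match, Match, Match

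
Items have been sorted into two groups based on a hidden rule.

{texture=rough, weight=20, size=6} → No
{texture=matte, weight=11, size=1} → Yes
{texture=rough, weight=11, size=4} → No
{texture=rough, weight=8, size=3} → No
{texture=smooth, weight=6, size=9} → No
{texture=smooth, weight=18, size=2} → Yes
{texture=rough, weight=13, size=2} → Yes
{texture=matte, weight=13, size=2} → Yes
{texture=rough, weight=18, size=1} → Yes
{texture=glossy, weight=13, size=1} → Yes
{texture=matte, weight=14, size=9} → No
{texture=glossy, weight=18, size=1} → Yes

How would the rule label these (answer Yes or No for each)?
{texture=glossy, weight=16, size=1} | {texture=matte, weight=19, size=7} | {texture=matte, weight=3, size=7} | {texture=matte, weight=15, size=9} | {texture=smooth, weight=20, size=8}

Yes, No, No, No, No

All 'Yes' examples share one property — size ≤ 2 — and every 'No' example lacks it.
{texture=glossy, weight=16, size=1}: size = 1, satisfies this → Yes. {texture=matte, weight=19, size=7}: size = 7, fails this test → No. {texture=matte, weight=3, size=7}: size = 7, fails this test → No. {texture=matte, weight=15, size=9}: size = 9, fails this test → No. {texture=smooth, weight=20, size=8}: size = 8, fails this test → No.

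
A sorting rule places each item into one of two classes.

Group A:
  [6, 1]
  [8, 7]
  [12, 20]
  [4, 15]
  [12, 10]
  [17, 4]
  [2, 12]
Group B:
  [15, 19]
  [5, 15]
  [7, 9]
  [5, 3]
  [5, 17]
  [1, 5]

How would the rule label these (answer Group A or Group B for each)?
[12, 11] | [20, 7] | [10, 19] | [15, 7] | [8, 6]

The pattern is that an item is 'Group A' exactly when: product is even.

Group A, Group A, Group A, Group B, Group A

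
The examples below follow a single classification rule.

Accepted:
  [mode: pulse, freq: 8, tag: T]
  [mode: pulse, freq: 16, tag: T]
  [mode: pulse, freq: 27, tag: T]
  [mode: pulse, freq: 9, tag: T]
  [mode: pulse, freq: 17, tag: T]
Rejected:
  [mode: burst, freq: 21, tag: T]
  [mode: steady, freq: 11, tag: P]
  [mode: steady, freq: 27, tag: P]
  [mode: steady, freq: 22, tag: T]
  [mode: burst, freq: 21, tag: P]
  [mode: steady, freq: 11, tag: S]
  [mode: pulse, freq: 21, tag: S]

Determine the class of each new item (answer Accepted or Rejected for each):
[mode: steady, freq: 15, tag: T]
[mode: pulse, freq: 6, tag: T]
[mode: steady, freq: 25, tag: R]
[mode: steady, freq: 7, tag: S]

Rejected, Accepted, Rejected, Rejected

Every 'Accepted' example satisfies: mode is pulse AND tag is T. None of the 'Rejected' examples do.
[mode: steady, freq: 15, tag: T] → mode is steady, tag is T → Rejected. [mode: pulse, freq: 6, tag: T] → mode is pulse, tag is T → Accepted. [mode: steady, freq: 25, tag: R] → mode is steady, tag is R → Rejected. [mode: steady, freq: 7, tag: S] → mode is steady, tag is S → Rejected.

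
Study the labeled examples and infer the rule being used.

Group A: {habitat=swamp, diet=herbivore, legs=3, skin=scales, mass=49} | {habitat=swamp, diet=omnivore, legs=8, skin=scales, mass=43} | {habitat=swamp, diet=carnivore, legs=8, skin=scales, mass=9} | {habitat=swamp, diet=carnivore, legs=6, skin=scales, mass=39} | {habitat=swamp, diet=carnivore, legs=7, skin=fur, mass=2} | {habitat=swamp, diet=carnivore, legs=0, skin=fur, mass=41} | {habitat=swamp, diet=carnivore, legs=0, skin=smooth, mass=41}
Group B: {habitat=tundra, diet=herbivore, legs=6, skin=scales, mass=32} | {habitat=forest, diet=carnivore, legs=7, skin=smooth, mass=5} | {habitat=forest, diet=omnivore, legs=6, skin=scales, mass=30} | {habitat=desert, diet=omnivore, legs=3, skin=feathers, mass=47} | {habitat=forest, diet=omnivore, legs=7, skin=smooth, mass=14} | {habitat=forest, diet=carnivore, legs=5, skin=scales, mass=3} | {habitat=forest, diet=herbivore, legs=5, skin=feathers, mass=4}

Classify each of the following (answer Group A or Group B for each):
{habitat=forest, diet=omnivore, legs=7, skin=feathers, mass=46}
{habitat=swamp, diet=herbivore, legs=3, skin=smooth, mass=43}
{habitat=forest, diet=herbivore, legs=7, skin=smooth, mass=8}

Group B, Group A, Group B

Comparing the two groups points to one rule — habitat is swamp.
{habitat=forest, diet=omnivore, legs=7, skin=feathers, mass=46}: Group B (habitat is forest). {habitat=swamp, diet=herbivore, legs=3, skin=smooth, mass=43}: Group A (habitat is swamp). {habitat=forest, diet=herbivore, legs=7, skin=smooth, mass=8}: Group B (habitat is forest).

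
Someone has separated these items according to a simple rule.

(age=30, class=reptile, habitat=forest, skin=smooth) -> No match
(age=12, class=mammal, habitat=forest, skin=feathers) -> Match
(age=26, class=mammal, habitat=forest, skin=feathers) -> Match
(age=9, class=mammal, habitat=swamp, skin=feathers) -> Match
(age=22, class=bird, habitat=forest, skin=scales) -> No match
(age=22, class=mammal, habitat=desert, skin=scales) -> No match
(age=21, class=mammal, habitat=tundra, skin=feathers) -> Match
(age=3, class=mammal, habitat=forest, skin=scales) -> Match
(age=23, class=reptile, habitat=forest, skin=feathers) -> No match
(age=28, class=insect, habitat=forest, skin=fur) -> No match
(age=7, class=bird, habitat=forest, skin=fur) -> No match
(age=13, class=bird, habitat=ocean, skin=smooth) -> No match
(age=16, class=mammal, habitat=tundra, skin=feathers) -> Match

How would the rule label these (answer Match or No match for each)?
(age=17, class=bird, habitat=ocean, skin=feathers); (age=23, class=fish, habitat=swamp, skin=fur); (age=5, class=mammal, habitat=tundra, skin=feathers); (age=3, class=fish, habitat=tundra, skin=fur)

The classifier is using: class is mammal AND age ≠ 22.

No match, No match, Match, No match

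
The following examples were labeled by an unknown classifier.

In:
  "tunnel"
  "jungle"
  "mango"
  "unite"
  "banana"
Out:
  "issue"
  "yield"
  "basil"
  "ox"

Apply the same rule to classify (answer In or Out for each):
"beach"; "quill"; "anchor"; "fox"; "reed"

Rule: contains 'n'. This holds for each 'In' example and fails for each 'Out' one.

Out, Out, In, Out, Out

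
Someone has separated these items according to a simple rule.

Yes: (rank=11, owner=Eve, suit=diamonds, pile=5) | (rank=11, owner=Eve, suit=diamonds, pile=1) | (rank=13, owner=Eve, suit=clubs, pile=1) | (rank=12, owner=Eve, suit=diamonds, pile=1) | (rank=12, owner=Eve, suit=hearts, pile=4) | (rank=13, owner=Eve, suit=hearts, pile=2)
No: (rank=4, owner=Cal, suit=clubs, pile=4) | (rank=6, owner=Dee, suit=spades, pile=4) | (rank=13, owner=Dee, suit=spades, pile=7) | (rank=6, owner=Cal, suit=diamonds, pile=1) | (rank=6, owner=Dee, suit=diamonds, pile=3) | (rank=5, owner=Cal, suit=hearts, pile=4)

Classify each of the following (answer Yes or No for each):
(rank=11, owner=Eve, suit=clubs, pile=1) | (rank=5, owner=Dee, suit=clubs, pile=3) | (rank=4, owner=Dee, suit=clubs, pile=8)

'Yes' ⟺ owner is Eve.
(rank=11, owner=Eve, suit=clubs, pile=1) — owner is Eve, hence Yes.
(rank=5, owner=Dee, suit=clubs, pile=3) — owner is Dee, hence No.
(rank=4, owner=Dee, suit=clubs, pile=8) — owner is Dee, hence No.

Yes, No, No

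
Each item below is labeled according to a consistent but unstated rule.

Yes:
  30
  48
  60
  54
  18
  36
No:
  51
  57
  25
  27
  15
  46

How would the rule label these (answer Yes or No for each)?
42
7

Yes, No

Checking candidate rules against both groups, what survives is: multiple of 6.
42: 42 = 6·7, satisfies this → Yes. 7: 7 = 6·1 + 1, does not fit → No.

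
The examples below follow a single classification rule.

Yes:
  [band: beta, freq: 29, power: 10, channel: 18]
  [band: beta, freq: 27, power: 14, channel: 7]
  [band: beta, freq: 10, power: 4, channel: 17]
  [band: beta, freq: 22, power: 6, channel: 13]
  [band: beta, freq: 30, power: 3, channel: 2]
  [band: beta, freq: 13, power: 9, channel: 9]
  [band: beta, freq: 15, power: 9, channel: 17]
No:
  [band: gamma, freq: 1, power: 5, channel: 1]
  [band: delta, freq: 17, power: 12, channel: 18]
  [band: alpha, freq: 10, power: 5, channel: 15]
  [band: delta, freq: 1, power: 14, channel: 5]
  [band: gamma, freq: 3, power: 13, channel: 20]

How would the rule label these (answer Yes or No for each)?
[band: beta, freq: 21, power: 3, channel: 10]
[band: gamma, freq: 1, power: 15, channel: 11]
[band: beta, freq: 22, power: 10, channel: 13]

All 'Yes' examples share one property — band is beta — and every 'No' example lacks it.
[band: beta, freq: 21, power: 3, channel: 10]: band is beta, has this property → Yes. [band: gamma, freq: 1, power: 15, channel: 11]: band is gamma, does not fit → No. [band: beta, freq: 22, power: 10, channel: 13]: band is beta, has this property → Yes.

Yes, No, Yes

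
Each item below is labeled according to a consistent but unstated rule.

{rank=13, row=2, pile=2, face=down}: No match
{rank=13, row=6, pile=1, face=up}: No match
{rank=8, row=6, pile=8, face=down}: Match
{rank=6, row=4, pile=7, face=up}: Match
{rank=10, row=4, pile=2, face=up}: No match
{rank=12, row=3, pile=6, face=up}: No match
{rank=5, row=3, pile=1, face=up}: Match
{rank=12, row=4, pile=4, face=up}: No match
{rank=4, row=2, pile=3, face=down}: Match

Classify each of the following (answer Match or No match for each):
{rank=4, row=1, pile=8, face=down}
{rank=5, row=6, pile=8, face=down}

The classifier is using: rank ≤ 8.
{rank=4, row=1, pile=8, face=down}: rank = 4 — fits, so Match. {rank=5, row=6, pile=8, face=down}: rank = 5 — fits, so Match.

Match, Match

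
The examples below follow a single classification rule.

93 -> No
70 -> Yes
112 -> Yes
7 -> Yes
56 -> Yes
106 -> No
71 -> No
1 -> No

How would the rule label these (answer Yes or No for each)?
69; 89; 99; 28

No, No, No, Yes

The pattern is that an item is 'Yes' exactly when: multiple of 7.
69 → 69 = 7·9 + 6 → No.
89 → 89 = 7·12 + 5 → No.
99 → 99 = 7·14 + 1 → No.
28 → 28 = 7·4 → Yes.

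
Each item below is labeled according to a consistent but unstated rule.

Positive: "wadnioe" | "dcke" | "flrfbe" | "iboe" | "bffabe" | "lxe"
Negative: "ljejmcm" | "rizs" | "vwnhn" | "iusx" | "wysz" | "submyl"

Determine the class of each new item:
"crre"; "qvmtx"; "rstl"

The classifier is using: ends with 'e'.
"crre": ends with 'e', checks out → Positive. "qvmtx": ends with 'x', doesn't qualify → Negative. "rstl": ends with 'l', doesn't qualify → Negative.

Positive, Negative, Negative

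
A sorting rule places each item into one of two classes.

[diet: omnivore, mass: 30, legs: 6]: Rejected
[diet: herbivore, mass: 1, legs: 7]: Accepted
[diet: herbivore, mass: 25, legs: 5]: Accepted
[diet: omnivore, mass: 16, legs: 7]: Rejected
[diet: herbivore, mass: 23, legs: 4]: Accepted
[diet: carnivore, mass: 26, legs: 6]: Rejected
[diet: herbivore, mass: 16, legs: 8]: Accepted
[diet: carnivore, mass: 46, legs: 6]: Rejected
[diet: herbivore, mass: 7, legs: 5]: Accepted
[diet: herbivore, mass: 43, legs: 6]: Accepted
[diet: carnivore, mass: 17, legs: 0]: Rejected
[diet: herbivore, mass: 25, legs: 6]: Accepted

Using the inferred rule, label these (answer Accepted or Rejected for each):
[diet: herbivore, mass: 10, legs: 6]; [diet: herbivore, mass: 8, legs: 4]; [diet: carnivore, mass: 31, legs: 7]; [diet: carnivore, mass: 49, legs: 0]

Accepted, Accepted, Rejected, Rejected

A rule that fits every label: diet is herbivore — true of each 'Accepted' example, false of each 'Rejected' one.
[diet: herbivore, mass: 10, legs: 6] → diet is herbivore → Accepted. [diet: herbivore, mass: 8, legs: 4] → diet is herbivore → Accepted. [diet: carnivore, mass: 31, legs: 7] → diet is carnivore → Rejected. [diet: carnivore, mass: 49, legs: 0] → diet is carnivore → Rejected.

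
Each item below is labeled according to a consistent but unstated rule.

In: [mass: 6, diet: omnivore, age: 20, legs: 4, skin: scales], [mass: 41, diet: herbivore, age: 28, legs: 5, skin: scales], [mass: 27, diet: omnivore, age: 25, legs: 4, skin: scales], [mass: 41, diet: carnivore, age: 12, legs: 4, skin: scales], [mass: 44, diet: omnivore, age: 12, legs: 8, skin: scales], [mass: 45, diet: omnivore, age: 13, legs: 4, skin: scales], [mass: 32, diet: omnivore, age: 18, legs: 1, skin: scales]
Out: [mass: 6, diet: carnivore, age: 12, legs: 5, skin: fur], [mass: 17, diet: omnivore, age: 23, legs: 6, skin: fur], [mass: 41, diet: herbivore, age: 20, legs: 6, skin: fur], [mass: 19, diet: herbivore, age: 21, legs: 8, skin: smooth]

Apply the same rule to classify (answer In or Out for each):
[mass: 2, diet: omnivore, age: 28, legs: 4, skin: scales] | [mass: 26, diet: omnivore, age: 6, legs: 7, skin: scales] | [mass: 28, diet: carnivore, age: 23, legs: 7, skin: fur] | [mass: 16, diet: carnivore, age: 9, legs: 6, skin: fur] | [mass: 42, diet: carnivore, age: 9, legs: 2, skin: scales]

Looking at the examples, the only property every 'In' case has and every 'Out' case lacks is: skin is scales.
[mass: 2, diet: omnivore, age: 28, legs: 4, skin: scales]: In (skin is scales).
[mass: 26, diet: omnivore, age: 6, legs: 7, skin: scales]: In (skin is scales).
[mass: 28, diet: carnivore, age: 23, legs: 7, skin: fur]: Out (skin is fur).
[mass: 16, diet: carnivore, age: 9, legs: 6, skin: fur]: Out (skin is fur).
[mass: 42, diet: carnivore, age: 9, legs: 2, skin: scales]: In (skin is scales).

In, In, Out, Out, In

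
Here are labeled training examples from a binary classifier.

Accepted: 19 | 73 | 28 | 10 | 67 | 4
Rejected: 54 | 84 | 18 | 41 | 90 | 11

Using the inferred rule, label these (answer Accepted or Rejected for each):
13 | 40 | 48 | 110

Comparing the two groups points to one rule — ≡ 1 (mod 3).
13: 13 mod 3 = 1 — fits, so Accepted. 40: 40 mod 3 = 1 — fits, so Accepted. 48: 48 mod 3 = 0 — does not pass, so Rejected. 110: 110 mod 3 = 2 — does not pass, so Rejected.

Accepted, Accepted, Rejected, Rejected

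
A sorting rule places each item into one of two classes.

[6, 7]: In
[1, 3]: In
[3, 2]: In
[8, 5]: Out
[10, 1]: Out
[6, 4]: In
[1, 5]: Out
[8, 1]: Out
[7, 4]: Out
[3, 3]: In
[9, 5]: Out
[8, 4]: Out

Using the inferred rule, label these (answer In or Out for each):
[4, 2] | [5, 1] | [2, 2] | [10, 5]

In, Out, In, Out

'In' ⟺ |first − second| ≤ 2.
[4, 2]: |4−2| = 2, matches → In.
[5, 1]: |5−1| = 4, fails the rule → Out.
[2, 2]: |2−2| = 0, matches → In.
[10, 5]: |10−5| = 5, fails the rule → Out.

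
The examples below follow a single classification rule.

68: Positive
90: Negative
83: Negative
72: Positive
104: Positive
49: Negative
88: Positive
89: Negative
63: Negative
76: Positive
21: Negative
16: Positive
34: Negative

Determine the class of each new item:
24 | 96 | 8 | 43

Positive, Positive, Positive, Negative

Rule: multiple of 4. This holds for each 'Positive' example and fails for each 'Negative' one.
24: Positive (24 = 4·6).
96: Positive (96 = 4·24).
8: Positive (8 = 4·2).
43: Negative (43 = 4·10 + 3).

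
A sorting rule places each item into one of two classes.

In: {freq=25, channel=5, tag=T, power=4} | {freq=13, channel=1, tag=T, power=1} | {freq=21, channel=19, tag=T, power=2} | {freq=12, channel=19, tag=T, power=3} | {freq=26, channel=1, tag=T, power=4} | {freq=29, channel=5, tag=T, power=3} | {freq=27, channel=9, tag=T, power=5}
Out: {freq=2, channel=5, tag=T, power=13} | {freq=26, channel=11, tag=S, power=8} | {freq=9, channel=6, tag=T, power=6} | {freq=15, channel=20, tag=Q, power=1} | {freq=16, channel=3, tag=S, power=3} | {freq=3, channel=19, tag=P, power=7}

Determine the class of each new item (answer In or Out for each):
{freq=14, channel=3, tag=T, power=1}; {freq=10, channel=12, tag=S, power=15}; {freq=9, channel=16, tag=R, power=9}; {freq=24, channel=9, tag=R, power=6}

In, Out, Out, Out

The common property of the 'In' items is: tag is T AND freq ≥ 12. No 'Out' item has it.
{freq=14, channel=3, tag=T, power=1}: tag is T, freq = 14 — has this property, so In. {freq=10, channel=12, tag=S, power=15}: tag is S, freq = 10 — does not satisfy this, so Out. {freq=9, channel=16, tag=R, power=9}: tag is R, freq = 9 — does not satisfy this, so Out. {freq=24, channel=9, tag=R, power=6}: tag is R, freq = 24 — does not satisfy this, so Out.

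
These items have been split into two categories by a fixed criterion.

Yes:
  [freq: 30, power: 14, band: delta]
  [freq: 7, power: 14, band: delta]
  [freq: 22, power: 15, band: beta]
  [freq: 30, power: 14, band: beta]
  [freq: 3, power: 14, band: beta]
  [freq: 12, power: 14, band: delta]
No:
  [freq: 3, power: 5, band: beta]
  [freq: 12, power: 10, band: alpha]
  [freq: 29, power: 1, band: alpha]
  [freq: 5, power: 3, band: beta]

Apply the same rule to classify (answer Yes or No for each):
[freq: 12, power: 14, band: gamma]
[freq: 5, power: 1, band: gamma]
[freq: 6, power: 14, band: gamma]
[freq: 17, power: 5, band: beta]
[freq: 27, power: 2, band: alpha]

Rule: power ≥ 14. This holds for each 'Yes' example and fails for each 'No' one.

Yes, No, Yes, No, No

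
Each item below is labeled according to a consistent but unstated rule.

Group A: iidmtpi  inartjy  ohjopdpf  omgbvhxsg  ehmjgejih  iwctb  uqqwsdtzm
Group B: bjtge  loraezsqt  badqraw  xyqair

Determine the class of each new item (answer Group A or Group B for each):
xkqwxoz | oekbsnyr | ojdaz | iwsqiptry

The rule appears to be: starts with a vowel.
Group B: xkqwxoz, since starts with 'x'.
Group A: oekbsnyr, since starts with 'o'.
Group A: ojdaz, since starts with 'o'.
Group A: iwsqiptry, since starts with 'i'.

Group B, Group A, Group A, Group A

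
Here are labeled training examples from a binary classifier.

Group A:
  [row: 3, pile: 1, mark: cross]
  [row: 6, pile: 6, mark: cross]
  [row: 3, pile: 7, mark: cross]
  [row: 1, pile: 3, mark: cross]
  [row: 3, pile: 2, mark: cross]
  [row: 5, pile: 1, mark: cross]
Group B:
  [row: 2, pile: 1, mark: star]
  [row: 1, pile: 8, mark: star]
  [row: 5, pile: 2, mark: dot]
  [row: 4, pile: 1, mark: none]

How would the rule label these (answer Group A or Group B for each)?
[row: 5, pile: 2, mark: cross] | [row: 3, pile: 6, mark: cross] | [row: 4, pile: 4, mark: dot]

A rule that fits every label: mark is cross — true of each 'Group A' example, false of each 'Group B' one.
[row: 5, pile: 2, mark: cross] → mark is cross → Group A. [row: 3, pile: 6, mark: cross] → mark is cross → Group A. [row: 4, pile: 4, mark: dot] → mark is dot → Group B.

Group A, Group A, Group B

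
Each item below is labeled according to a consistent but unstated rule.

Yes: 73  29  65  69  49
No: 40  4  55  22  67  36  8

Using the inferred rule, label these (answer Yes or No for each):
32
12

No, No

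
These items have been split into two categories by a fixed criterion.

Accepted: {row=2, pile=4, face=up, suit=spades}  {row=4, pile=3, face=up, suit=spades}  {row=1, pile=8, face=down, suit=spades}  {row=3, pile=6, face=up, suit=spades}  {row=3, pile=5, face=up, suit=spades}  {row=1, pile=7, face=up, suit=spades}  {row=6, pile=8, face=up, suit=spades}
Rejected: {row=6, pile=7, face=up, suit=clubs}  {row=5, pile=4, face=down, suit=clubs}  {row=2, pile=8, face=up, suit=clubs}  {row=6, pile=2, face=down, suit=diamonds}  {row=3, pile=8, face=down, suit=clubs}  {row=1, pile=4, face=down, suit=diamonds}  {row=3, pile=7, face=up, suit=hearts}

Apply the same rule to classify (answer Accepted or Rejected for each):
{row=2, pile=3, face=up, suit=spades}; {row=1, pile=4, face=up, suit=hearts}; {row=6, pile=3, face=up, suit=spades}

The rule appears to be: suit is spades.
{row=2, pile=3, face=up, suit=spades}: Accepted (suit is spades).
{row=1, pile=4, face=up, suit=hearts}: Rejected (suit is hearts).
{row=6, pile=3, face=up, suit=spades}: Accepted (suit is spades).

Accepted, Rejected, Accepted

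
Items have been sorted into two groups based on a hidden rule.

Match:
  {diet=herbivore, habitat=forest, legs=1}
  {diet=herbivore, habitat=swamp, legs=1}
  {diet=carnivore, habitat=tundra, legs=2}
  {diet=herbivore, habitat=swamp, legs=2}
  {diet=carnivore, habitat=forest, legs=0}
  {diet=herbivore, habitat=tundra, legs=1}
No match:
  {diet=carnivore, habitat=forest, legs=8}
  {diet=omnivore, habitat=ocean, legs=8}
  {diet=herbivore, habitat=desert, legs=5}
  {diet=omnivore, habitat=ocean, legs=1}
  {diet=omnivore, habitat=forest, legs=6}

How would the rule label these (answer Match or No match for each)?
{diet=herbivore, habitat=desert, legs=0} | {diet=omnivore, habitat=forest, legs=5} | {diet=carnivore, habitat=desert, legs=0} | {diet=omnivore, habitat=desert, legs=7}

Match, No match, Match, No match

The distinguishing property — diet is not omnivore AND legs ≤ 2 — holds for all the 'Match' cases and none of the 'No match' cases.
{diet=herbivore, habitat=desert, legs=0} — diet is herbivore, legs = 0, hence Match.
{diet=omnivore, habitat=forest, legs=5} — diet is omnivore, legs = 5, hence No match.
{diet=carnivore, habitat=desert, legs=0} — diet is carnivore, legs = 0, hence Match.
{diet=omnivore, habitat=desert, legs=7} — diet is omnivore, legs = 7, hence No match.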